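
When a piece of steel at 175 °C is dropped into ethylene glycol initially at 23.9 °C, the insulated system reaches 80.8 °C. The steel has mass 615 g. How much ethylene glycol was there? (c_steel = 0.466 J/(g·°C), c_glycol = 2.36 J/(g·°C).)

m ≈ 201 g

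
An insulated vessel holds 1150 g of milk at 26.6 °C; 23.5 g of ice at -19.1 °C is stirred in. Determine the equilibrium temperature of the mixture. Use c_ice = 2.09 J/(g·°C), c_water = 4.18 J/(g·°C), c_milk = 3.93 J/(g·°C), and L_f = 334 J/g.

T_f ≈ 24.1 °C

Heat gained plus heat lost sum to zero:
ice -19.1→0 °C: 23.5·2.09·19.1 = 938.1; melt ice: 23.5·334 = 7849; meltwater 0→T: 23.5·4.18·T = 98.23 T; milk: 4519.5(T − 26.6)
4617.7 T = 120219 − 8787.1 = 111432
T ≈ 24.13 °C. Since T > 0 °C, the all-ice-melts assumption holds.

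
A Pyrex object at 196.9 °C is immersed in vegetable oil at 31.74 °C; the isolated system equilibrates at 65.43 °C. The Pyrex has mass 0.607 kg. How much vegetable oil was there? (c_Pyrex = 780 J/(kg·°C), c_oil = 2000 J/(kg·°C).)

|Q_Pyrex| = |Q_oil|:
0.607·780·(196.9 − 65.43) = m·2000·(65.43 − 31.74)
67380 m = 62246  ⇒  m ≈ 0.9238 kg

m ≈ 0.924 kg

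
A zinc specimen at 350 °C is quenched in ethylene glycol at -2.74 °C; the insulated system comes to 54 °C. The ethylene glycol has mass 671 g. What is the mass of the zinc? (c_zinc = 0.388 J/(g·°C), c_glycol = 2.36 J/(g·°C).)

|Q_zinc| = |Q_glycol|:
m·0.388·(350 − 54) = 671·2.36·(54 − (-2.74))
114.85 m = 89851  ⇒  m ≈ 782.3 g

m ≈ 782 g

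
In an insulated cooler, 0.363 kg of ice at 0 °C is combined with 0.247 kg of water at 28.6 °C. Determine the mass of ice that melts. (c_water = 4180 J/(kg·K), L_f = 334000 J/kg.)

m_melted ≈ 0.0884 kg

Cooling the water to 0 °C releases 0.247×4180×28.6 = 29528 J.
Fully melting the ice requires m_ice L_f = 0.363×334000 = 121242 J.
That's not enough to melt it all — equilibrium is at 0 °C with ice remaining.
Mass melted = 29528/334000 ≈ 0.08841 kg.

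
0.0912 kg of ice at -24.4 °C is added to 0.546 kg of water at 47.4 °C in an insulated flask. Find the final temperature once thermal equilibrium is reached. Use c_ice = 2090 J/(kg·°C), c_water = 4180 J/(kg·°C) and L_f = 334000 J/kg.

Energy balance with sensible and latent terms:
warm ice to 0 °C: 0.0912·2090·(0 − (-24.4)) = 4650.8
  melt ice: 0.0912·334000 = 30461
  meltwater 0→T: 0.0912·4180·T = 381.22 T
  water: 2282.3(T − 47.4)
2663.5 T = 108180 − 35112 = 73068
T ≈ 27.43 °C. Since T > 0 °C, the all-ice-melts assumption holds.

T_f ≈ 27.4 °C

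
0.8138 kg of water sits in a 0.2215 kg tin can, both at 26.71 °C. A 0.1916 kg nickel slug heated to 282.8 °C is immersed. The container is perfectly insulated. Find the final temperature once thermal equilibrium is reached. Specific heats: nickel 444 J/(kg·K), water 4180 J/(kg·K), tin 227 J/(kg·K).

T_f ≈ 32.9 °C

T_f is the heat-capacity-weighted average of the initial temperatures:
T_f = (85.07*282.8 + 3401.7*26.71 + 50.28*26.71) / (85.07 + 3401.7 + 50.28)
    = 116260 / 3537 ≈ 32.87 °C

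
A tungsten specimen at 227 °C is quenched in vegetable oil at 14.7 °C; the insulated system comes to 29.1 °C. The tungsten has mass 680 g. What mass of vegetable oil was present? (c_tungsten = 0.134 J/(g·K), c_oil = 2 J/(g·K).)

m ≈ 626 g

Let T be the final temperature. ΣQ_i = 0:
680·0.134·(29.1 − 227) + m·2·(29.1 − 14.7) = 0
28.8 m = 18033
m = 18033/28.8 ≈ 626.1 g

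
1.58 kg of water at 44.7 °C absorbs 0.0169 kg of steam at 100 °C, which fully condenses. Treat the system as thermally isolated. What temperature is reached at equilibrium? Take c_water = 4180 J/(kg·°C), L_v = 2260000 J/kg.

T_f ≈ 51.0 °C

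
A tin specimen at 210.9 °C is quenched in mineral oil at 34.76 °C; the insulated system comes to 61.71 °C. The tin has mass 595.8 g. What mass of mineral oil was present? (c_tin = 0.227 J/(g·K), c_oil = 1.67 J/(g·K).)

m ≈ 448 g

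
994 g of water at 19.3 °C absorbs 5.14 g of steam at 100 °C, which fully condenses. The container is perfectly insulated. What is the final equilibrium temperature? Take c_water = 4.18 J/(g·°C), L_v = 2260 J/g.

T_f ≈ 22.5 °C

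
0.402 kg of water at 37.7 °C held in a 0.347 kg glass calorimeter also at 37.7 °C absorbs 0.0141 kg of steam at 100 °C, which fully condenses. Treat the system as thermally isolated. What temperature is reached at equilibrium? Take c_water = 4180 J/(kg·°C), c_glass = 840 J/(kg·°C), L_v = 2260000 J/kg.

T_f ≈ 55.2 °C

Let T be the final temperature. ΣQ_i = 0:
steam→water at 100 °C releases m L_v = 0.0141×2260000 = 31866; condensed water 100 °C→T: 58.94(T − 100); water warms: 0.402×4180×(T − 37.7) = 1680.4(T − 37.7); cup: 291.48(T − 37.7)
2030.8 T = 31866 + 5893.8 + 74338 = 112098
T ≈ 55.20 °C — below 100 °C, confirming all the steam condensed.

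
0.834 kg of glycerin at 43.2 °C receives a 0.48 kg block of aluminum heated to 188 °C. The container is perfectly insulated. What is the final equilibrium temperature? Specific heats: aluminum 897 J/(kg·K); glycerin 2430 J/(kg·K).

T_f ≈ 68.6 °C

Set heat shed by the hot body equal to heat absorbed by the cold body:
0.48·897·(188 − T) = 0.834·2430·(T − 43.2)
430.56(188 − T) = 2026.6(T − 43.2)
2457.2 T = 168495  ⇒  T ≈ 68.57 °C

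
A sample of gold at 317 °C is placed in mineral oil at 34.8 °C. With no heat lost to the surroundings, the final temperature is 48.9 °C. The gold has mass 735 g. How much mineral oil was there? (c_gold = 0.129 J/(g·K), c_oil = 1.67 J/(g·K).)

Taking heat into each body as positive, Σ m c ΔT = 0:
735×0.129×(48.9 − 317) + m×1.67×(48.9 − 34.8) = 0
23.55 m = 25420
m = 25420/23.55 ≈ 1080 g

m ≈ 1080 g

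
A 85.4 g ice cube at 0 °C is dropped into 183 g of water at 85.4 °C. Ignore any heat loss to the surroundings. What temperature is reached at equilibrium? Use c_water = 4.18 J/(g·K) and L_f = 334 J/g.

T_f ≈ 32.8 °C

Net heat exchanged in the isolated system is zero:
fusion: m_ice L_f = 85.4×334 = 28524; meltwater 0→T: 85.4×4.18×T = 356.97 T; water cools: 183×4.18×(T − 85.4) = 764.94(T − 85.4)
1121.9 T = 65326 − 28524 = 36802
T ≈ 32.80 °C — above 0 °C, consistent with complete melting.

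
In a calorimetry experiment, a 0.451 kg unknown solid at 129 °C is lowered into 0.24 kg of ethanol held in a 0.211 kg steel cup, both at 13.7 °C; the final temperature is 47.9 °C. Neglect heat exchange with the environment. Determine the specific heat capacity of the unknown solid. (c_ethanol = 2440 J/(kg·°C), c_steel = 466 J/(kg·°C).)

c ≈ 639 J/(kg·°C)

Net heat exchanged in the isolated system is zero:
0.451×c×(47.9 − 129) + 0.24×2440×(47.9 − 13.7) + 0.211×466×(47.9 − 13.7) = 0
-36.58 c = -23390
c = -23390/-36.58 ≈ 639.5 J/(kg·°C)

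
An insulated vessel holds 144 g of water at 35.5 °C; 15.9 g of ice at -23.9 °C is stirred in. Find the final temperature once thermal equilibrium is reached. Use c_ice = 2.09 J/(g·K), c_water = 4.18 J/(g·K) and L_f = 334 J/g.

T_f ≈ 22.8 °C

Sum of m c ΔT and latent-heat terms is zero:
warm ice to 0 °C: 15.9·2.09·(0 − (-23.9)) = 794.22
  fusion: m_ice L_f = 15.9·334 = 5310.6
  warm the meltwater: 66.46 T
  water cools: 144·4.18·(T − 35.5) = 601.92(T − 35.5)
668.38 T = 21368 − 6104.8 = 15263
T ≈ 22.84 °C. Since T > 0 °C, the all-ice-melts assumption holds.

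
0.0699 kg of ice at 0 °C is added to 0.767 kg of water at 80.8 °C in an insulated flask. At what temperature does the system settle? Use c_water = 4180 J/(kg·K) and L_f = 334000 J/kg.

T_f ≈ 67.4 °C

Heat gained plus heat lost sum to zero:
latent heat to melt: 0.0699·334000 = 23347
  warm the meltwater: 292.18 T
  water cools: 0.767·4180·(T − 80.8) = 3206.1(T − 80.8)
3498.2 T = 259050 − 23347 = 235703
T ≈ 67.38 °C (positive, so assuming full melt was valid).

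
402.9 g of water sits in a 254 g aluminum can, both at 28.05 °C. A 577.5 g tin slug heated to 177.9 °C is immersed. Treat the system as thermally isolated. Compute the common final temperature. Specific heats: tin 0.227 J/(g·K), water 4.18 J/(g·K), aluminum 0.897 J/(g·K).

T_f ≈ 37.7 °C

Heat gained plus heat lost sum to zero:
577.5×0.227×(T − 177.9) + 402.9×4.18×(T − 28.05) + 254×0.897×(T − 28.05) = 0
(131.09 + 1684.1 + 227.84) T = 131.09×177.9 + 1684.1×28.05 + 227.84×28.05
T = 76952/2043.1 ≈ 37.67 °C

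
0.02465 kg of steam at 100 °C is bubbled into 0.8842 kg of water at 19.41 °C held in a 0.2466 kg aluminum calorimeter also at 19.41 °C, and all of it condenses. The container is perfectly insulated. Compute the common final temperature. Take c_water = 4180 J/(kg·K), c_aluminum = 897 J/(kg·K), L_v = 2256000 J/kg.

Energy conservation, ΣQ = 0:
latent heat released on condensation: 0.02465×2256000 = 55610
  condensed water 100 °C→T: 103.04(T − 100)
  original water: 3696(T − 19.41)
  aluminum cup: 0.2466×897×(T − 19.41) = 221.2(T − 19.41)
4020.2 T = 55610 + 10304 + 76032 = 141946
T ≈ 35.31 °C — below 100 °C, confirming all the steam condensed.

T_f ≈ 35.3 °C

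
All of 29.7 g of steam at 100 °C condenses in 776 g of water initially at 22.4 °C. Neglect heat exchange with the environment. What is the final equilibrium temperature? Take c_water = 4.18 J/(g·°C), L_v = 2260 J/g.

T_f ≈ 45.2 °C

Taking heat into each body as positive, Σ m c ΔT = 0:
steam→water at 100 °C releases m L_v = 29.7×2260 = 67122; condensate cools 100→T: 29.7×4.18×(T − 100) = 124.15(T − 100); water warms: 776×4.18×(T − 22.4) = 3243.7(T − 22.4)
3367.8 T = 67122 + 12415 + 72658 = 152195
T ≈ 45.19 °C, under the boiling point, so the assumption holds.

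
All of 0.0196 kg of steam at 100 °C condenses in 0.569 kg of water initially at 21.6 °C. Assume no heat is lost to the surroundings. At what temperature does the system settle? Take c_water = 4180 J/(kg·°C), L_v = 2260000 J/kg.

T_f ≈ 42.2 °C

Taking heat into each body as positive, Σ m c ΔT = 0:
steam→water at 100 °C releases m L_v = 0.0196×2260000 = 44296
  condensate cools 100→T: 0.0196×4180×(T − 100) = 81.93(T − 100)
  water warms: 0.569×4180×(T − 21.6) = 2378.4(T − 21.6)
2460.3 T = 44296 + 8192.8 + 51374 = 103863
T ≈ 42.21 °C, under the boiling point, so the assumption holds.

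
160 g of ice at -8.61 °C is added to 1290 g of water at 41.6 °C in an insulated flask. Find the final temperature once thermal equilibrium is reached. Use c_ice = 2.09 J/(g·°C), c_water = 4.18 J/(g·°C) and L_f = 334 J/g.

Let T be the final temperature. ΣQ_i = 0:
warm ice to 0 °C: 160×2.09×(0 − (-8.61)) = 2879.2; melt ice: 160×334 = 53440; meltwater 0→T: 160×4.18×T = 668.8 T; water: 5392.2(T − 41.6)
6061 T = 224316 − 56319 = 167996
T ≈ 27.72 °C — above 0 °C, consistent with complete melting.

T_f ≈ 27.7 °C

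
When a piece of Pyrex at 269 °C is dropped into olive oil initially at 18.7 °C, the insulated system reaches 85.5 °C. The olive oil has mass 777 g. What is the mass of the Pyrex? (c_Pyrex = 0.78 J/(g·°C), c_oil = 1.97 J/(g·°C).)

Heat lost by the Pyrex = heat gained by the oil:
m·0.78·(269 − 85.5) = 777·1.97·(85.5 − 18.7)
143.13 m = 102250  ⇒  m ≈ 714.4 g

m ≈ 714 g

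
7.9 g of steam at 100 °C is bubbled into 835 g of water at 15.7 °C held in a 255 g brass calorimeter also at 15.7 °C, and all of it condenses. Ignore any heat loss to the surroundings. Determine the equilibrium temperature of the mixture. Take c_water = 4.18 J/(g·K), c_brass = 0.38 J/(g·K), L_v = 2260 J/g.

T_f ≈ 21.4 °C

Taking heat into each body as positive, Σ m c ΔT = 0:
condense steam: −7.9×2260 = −17854
  condensed water 100 °C→T: 33.02(T − 100)
  original water: 3490.3(T − 15.7)
  brass cup: 255×0.38×(T − 15.7) = 96.9(T − 15.7)
3620.2 T = 17854 + 3302.2 + 56319 = 77475
T ≈ 21.40 °C (< 100 °C, so full condensation is consistent).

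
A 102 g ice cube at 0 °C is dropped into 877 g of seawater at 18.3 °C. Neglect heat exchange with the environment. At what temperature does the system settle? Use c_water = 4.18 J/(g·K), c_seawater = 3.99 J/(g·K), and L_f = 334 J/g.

T_f ≈ 7.6 °C

Taking heat into each body as positive, Σ m c ΔT = 0:
melt ice: 102×334 = 34068; meltwater 0→T: 102×4.18×T = 426.36 T; seawater cools: 877×3.99×(T − 18.3) = 3499.2(T − 18.3)
3925.6 T = 64036 − 34068 = 29968
T ≈ 7.63 °C — above 0 °C, consistent with complete melting.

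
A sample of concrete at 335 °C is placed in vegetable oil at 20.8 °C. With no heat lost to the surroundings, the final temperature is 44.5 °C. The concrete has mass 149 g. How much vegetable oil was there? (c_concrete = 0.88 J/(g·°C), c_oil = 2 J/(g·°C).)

Let T be the final temperature. ΣQ_i = 0:
149×0.88×(44.5 − 335) + m×2×(44.5 − 20.8) = 0
47.4 m = 38090
m = 38090/47.4 ≈ 803.6 g

m ≈ 804 g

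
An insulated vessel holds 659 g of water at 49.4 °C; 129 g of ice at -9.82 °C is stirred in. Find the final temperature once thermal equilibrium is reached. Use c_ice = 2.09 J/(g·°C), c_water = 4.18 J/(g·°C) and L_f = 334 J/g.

T_f ≈ 27.4 °C

Net heat exchanged in the isolated system is zero:
ice -9.82→0 °C: 129×2.09×9.82 = 2647.6
  latent heat to melt: 129×334 = 43086
  warm the meltwater: 539.22 T
  water cools: 659×4.18×(T − 49.4) = 2754.6(T − 49.4)
3293.8 T = 136078 − 45734 = 90345
T ≈ 27.43 °C — above 0 °C, consistent with complete melting.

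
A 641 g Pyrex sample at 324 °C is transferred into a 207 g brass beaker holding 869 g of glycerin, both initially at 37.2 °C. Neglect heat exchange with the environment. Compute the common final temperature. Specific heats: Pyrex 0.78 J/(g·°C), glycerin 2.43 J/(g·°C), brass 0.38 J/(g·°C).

T_f ≈ 90.5 °C

Net heat exchanged in the isolated system is zero:
641·0.78·(T − 324) + 869·2.43·(T − 37.2) + 207·0.38·(T − 37.2) = 0
(499.98 + 2111.7 + 78.66) T = 499.98·324 + 2111.7·37.2 + 78.66·37.2
T ≈ 90.50 °C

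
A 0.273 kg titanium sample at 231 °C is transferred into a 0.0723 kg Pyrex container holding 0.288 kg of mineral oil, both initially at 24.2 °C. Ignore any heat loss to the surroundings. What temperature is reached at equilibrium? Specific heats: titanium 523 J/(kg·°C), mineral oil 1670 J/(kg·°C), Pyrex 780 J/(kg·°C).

T_f ≈ 67.6 °C

Net heat exchanged in the isolated system is zero:
0.273×523×(T − 231) + 0.288×1670×(T − 24.2) + 0.0723×780×(T − 24.2) = 0
142.78(T − 231) + 480.96(T − 24.2) + 56.39(T − 24.2) = 0
(142.78 + 480.96 + 56.39) T = 142.78×231 + 480.96×24.2 + 56.39×24.2
T ≈ 67.61 °C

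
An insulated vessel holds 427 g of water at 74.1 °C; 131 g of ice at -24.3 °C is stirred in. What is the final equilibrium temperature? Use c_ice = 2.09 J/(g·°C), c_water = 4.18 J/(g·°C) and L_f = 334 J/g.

T_f ≈ 35.1 °C

Energy balance with sensible and latent terms:
ice -24.3→0 °C: 131×2.09×24.3 = 6653.1; latent heat to melt: 131×334 = 43754; meltwater 0→T: 131×4.18×T = 547.58 T; water: 1784.9(T − 74.1)
2332.4 T = 132258 − 50407 = 81851
T ≈ 35.09 °C. Since T > 0 °C, the all-ice-melts assumption holds.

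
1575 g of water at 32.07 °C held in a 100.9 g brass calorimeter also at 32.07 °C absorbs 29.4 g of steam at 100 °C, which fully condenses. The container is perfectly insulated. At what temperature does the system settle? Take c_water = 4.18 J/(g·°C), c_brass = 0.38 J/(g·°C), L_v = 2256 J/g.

T_f ≈ 43.1 °C

Taking heat into each body as positive, Σ m c ΔT = 0:
latent heat released on condensation: 29.4×2256 = 66326
  condensate cools 100→T: 29.4×4.18×(T − 100) = 122.89(T − 100)
  water warms: 1575×4.18×(T − 32.07) = 6583.5(T − 32.07)
  cup: 38.34(T − 32.07)
6744.7 T = 66326 + 12289 + 212362 = 290978
T ≈ 43.14 °C — below 100 °C, confirming all the steam condensed.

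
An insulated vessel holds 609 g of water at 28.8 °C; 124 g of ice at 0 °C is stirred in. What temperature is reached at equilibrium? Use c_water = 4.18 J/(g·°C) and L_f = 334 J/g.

T_f ≈ 10.4 °C

Energy balance with sensible and latent terms:
latent heat to melt: 124·334 = 41416
  warm the meltwater: 518.32 T
  water cools: 609·4.18·(T − 28.8) = 2545.6(T − 28.8)
3063.9 T = 73314 − 41416 = 31898
T ≈ 10.41 °C (positive, so assuming full melt was valid).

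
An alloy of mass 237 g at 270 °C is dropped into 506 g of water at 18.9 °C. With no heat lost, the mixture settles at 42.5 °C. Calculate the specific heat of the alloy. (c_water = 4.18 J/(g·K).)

Heat lost by the alloy = heat gained by the water:
237·c·(270 − 42.5) = 506·4.18·(42.5 − 18.9)
53918 c = 49916  ⇒  c ≈ 0.9258 J/(g·K)

c ≈ 0.926 J/(g·K)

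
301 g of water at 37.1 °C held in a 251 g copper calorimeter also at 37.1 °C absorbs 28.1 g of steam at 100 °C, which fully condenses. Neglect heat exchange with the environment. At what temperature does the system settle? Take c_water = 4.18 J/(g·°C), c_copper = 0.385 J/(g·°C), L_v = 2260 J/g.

Conservation of energy gives ΣQ = 0:
steam→water at 100 °C releases m L_v = 28.1×2260 = 63506; condensate cools 100→T: 28.1×4.18×(T − 100) = 117.46(T − 100); water warms: 301×4.18×(T − 37.1) = 1258.2(T − 37.1); copper cup: 251×0.385×(T − 37.1) = 96.64(T − 37.1)
1472.3 T = 63506 + 11746 + 50264 = 125515
T ≈ 85.25 °C, under the boiling point, so the assumption holds.

T_f ≈ 85.3 °C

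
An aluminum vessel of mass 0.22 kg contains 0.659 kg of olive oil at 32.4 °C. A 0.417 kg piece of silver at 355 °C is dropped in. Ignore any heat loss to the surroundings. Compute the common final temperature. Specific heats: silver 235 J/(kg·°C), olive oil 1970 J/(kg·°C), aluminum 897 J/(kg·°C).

T_f ≈ 52.2 °C

Energy conservation, ΣQ = 0:
0.417×235×(T − 355) + 0.659×1970×(T − 32.4) + 0.22×897×(T − 32.4) = 0
97.99(T − 355) + 1298.2(T − 32.4) + 197.34(T − 32.4) = 0
1593.6 T = 83245
T = 83245/1593.6 ≈ 52.24 °C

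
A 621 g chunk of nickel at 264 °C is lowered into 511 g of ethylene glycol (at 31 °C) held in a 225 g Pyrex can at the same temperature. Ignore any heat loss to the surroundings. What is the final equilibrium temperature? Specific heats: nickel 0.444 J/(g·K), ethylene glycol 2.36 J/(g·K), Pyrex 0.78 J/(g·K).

Taking heat into each body as positive, Σ m c ΔT = 0:
621×0.444×(T − 264) + 511×2.36×(T − 31) + 225×0.78×(T − 31) = 0
1657.2 T = 115616
T = 115616 / 1657.2 = 69.8 °C

T_f ≈ 69.8 °C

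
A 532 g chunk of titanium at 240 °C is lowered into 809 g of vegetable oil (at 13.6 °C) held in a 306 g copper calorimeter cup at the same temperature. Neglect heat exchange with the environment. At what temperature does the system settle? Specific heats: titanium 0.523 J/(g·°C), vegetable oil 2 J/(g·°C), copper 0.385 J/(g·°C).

T_f ≈ 44.9 °C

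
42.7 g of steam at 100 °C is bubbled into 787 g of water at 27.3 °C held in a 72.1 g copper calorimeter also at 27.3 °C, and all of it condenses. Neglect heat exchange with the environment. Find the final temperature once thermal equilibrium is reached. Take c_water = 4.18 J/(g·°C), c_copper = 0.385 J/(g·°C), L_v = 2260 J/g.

T_f ≈ 58.6 °C

Setting the total heat transfer to zero:
steam→water at 100 °C releases m L_v = 42.7·2260 = 96502
  condensate cools 100→T: 42.7·4.18·(T − 100) = 178.49(T − 100)
  water warms: 787·4.18·(T − 27.3) = 3289.7(T − 27.3)
  copper cup: 72.1·0.385·(T − 27.3) = 27.76(T − 27.3)
3495.9 T = 96502 + 17849 + 90566 = 204916
T ≈ 58.62 °C, under the boiling point, so the assumption holds.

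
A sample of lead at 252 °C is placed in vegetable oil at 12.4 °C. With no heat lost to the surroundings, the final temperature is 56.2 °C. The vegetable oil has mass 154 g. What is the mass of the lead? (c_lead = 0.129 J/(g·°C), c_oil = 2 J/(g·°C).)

Let T be the final temperature. ΣQ_i = 0:
m·0.129·(56.2 − 252) + 154·2·(56.2 − 12.4) = 0
-25.26 m = -13490
m = -13490/-25.26 ≈ 534.1 g

m ≈ 534 g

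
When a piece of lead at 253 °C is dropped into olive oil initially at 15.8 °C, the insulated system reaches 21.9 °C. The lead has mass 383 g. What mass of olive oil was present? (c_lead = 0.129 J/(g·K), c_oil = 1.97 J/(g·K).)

m ≈ 950 g

Heat lost by the lead = heat gained by the oil:
383×0.129×(253 − 21.9) = m×1.97×(21.9 − 15.8)
12.02 m = 11418  ⇒  m ≈ 950.2 g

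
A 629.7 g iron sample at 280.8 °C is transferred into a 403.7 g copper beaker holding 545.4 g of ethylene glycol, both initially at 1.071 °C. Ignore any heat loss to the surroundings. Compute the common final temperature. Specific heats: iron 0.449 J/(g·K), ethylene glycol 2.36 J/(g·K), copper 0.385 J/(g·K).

T_f ≈ 46.9 °C

Net heat exchanged in the isolated system is zero:
629.7×0.449×(T − 280.8) + 545.4×2.36×(T − 1.071) + 403.7×0.385×(T − 1.071) = 0
282.74(T − 280.8) + 1287.1(T − 1.071) + 155.42(T − 1.071) = 0
1725.3 T = 80937
T = 80937 / 1725.3 = 46.9 °C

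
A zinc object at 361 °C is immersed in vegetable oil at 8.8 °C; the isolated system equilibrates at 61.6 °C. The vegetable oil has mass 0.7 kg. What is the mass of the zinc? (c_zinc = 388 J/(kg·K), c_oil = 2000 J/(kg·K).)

m ≈ 0.636 kg

|Q_zinc| = |Q_oil|:
m·388·(361 − 61.6) = 0.7·2000·(61.6 − 8.8)
116167 m = 73920  ⇒  m ≈ 0.6363 kg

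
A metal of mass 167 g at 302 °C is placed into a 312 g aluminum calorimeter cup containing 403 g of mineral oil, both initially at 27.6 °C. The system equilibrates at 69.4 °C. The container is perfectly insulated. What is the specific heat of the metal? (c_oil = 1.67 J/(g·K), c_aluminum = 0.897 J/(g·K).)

c ≈ 1.03 J/(g·K)

Let T be the final temperature. ΣQ_i = 0:
167·c·(69.4 − 302) + 403·1.67·(69.4 − 27.6) + 312·0.897·(69.4 − 27.6) = 0
-38844 c = -39830
c = -39830/-38844 ≈ 1.025 J/(g·K)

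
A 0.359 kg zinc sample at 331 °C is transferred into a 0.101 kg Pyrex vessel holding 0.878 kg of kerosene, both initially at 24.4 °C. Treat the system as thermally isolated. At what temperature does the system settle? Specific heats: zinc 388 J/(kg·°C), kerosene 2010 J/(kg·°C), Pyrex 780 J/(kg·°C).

Net heat exchanged in the isolated system is zero:
0.359×388×(T − 331) + 0.878×2010×(T − 24.4) + 0.101×780×(T − 24.4) = 0
139.29(T − 331) + 1764.8(T − 24.4) + 78.78(T − 24.4) = 0
(139.29 + 1764.8 + 78.78) T = 139.29×331 + 1764.8×24.4 + 78.78×24.4
T = 91089/1982.9 ≈ 45.94 °C

T_f ≈ 45.9 °C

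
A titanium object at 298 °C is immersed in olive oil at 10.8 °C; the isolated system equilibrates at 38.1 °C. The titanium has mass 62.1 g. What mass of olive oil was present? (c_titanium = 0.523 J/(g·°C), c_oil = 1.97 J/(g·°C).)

Heat lost by the titanium = heat gained by the oil:
62.1·0.523·(298 − 38.1) = m·1.97·(38.1 − 10.8)
53.78 m = 8441.1  ⇒  m ≈ 157 g

m ≈ 157 g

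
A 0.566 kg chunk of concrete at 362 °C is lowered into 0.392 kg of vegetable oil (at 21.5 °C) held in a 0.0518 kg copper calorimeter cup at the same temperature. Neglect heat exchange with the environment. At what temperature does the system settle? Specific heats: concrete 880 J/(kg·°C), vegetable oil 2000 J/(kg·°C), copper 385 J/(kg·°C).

T_f ≈ 151.8 °C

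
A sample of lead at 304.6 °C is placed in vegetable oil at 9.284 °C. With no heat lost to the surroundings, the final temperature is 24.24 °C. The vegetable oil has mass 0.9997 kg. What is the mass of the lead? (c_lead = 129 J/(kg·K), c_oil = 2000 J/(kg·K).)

Net heat exchanged in the isolated system is zero:
m·129·(24.24 − 304.6) + 0.9997·2000·(24.24 − 9.284) = 0
-36166 m = -29903
m = -29903/-36166 ≈ 0.8268 kg

m ≈ 0.827 kg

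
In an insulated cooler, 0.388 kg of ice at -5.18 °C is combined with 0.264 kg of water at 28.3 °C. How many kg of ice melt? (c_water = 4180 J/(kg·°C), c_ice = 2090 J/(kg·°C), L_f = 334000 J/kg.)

m_melted ≈ 0.0809 kg

Heat available from the water dropping to 0 °C: 0.264·4180·28.3 = 31230 J.
Of that, 0.388·2090·5.18 = 4200.6 J goes to bring the ice to 0 °C, leaving 27029 J.
To melt every bit of ice: 0.388·334000 = 129592 J.
27029 J < 129592 J, so only part of the ice melts and the system sits at 0 °C.
m_melted·334000 = 27029  ⇒  m_melted ≈ 0.08093 kg.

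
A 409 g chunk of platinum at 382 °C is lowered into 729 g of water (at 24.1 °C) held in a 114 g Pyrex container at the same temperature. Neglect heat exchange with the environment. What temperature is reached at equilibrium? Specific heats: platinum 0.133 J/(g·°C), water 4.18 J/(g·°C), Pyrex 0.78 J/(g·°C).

T_f ≈ 30.2 °C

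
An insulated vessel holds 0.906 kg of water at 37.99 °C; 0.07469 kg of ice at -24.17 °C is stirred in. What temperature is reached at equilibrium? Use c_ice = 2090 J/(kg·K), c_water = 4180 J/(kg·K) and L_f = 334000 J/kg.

T_f ≈ 28.1 °C

Setting the total heat transfer to zero:
warm ice to 0 °C: 0.07469×2090×(0 − (-24.17)) = 3773
  latent heat to melt: 0.07469×334000 = 24946
  meltwater 0→T: 0.07469×4180×T = 312.2 T
  water cools: 0.906×4180×(T − 37.99) = 3787.1(T − 37.99)
4099.3 T = 143871 − 28719 = 115152
T ≈ 28.09 °C — above 0 °C, consistent with complete melting.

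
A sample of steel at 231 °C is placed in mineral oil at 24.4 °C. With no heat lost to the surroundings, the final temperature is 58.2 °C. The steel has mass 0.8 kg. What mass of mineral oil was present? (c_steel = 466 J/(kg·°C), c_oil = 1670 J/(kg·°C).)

m ≈ 1.14 kg

Conservation of energy gives ΣQ = 0:
0.8×466×(58.2 − 231) + m×1670×(58.2 − 24.4) = 0
56446 m = 64420
m = 64420/56446 ≈ 1.141 kg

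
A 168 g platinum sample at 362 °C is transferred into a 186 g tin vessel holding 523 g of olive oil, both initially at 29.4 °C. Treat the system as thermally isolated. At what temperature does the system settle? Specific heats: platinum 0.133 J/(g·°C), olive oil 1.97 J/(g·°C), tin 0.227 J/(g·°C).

Conservation of energy gives ΣQ = 0:
168·0.133·(T − 362) + 523·1.97·(T − 29.4) + 186·0.227·(T − 29.4) = 0
22.34(T − 362) + 1030.3(T − 29.4) + 42.22(T − 29.4) = 0
(22.34 + 1030.3 + 42.22) T = 22.34·362 + 1030.3·29.4 + 42.22·29.4
T = 39621 / 1094.9 = 36.2 °C

T_f ≈ 36.2 °C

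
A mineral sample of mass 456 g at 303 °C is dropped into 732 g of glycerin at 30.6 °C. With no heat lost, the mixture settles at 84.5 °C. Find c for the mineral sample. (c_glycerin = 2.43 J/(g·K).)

Heat lost by the mineral sample = heat gained by the glycerin:
456×c×(303 − 84.5) = 732×2.43×(84.5 − 30.6)
99636 c = 95875  ⇒  c ≈ 0.9623 J/(g·K)

c ≈ 0.962 J/(g·K)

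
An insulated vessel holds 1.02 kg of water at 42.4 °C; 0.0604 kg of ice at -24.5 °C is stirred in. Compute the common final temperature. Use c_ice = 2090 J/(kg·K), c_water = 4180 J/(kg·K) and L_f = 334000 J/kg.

T_f ≈ 34.9 °C

Heat gained plus heat lost sum to zero:
ice -24.5→0 °C: 0.0604×2090×24.5 = 3092.8; latent heat to melt: 0.0604×334000 = 20174; warm the meltwater: 252.47 T; water: 4263.6(T − 42.4)
4516.1 T = 180777 − 23266 = 157510
T ≈ 34.88 °C. Since T > 0 °C, the all-ice-melts assumption holds.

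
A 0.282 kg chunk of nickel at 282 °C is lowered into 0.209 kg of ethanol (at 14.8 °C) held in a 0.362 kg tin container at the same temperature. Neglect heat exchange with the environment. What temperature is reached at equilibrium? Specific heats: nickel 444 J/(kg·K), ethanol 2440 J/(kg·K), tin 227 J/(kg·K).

T_f ≈ 61.4 °C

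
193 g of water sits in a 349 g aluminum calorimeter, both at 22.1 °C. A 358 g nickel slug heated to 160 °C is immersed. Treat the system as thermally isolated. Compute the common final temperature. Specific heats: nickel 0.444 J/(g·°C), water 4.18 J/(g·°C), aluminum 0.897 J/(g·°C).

T_f ≈ 39.2 °C

Setting the total heat transfer to zero:
358·0.444·(T − 160) + 193·4.18·(T − 22.1) + 349·0.897·(T − 22.1) = 0
158.95(T − 160) + 806.74(T − 22.1) + 313.05(T − 22.1) = 0
(158.95 + 806.74 + 313.05) T = 158.95·160 + 806.74·22.1 + 313.05·22.1
T = 50180 / 1278.7 = 39.2 °C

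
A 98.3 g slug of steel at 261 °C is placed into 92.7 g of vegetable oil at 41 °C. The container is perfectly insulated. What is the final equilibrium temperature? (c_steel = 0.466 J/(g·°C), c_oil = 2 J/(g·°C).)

Heat lost by the steel equals heat gained by the oil:
98.3*0.466*(261 − T) = 92.7*2*(T − 41)
45.81(261 − T) = 185.4(T − 41)
231.21 T = 19557  ⇒  T ≈ 84.59 °C

T_f ≈ 84.6 °C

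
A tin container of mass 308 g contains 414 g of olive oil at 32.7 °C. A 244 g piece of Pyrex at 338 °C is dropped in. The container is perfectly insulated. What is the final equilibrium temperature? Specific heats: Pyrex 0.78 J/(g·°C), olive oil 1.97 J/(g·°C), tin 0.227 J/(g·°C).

Setting the total heat transfer to zero:
244*0.78*(T − 338) + 414*1.97*(T − 32.7) + 308*0.227*(T − 32.7) = 0
190.32(T − 338) + 815.58(T − 32.7) + 69.92(T − 32.7) = 0
1075.8 T = 93284
T = 93284 / 1075.8 = 86.7 °C

T_f ≈ 86.7 °C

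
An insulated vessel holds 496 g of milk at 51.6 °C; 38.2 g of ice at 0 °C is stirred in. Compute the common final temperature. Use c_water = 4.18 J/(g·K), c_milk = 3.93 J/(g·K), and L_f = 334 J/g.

Heat gained plus heat lost sum to zero:
latent heat to melt: 38.2×334 = 12759; warm the meltwater: 159.68 T; milk: 1949.3(T − 51.6)
2109 T = 100583 − 12759 = 87824
T ≈ 41.64 °C — above 0 °C, consistent with complete melting.

T_f ≈ 41.6 °C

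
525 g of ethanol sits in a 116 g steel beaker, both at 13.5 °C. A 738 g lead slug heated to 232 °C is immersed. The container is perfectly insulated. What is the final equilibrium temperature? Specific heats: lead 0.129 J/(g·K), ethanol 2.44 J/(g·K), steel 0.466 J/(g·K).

T_f ≈ 28.0 °C

Taking heat into each body as positive, Σ m c ΔT = 0:
738*0.129*(T − 232) + 525*2.44*(T − 13.5) + 116*0.466*(T − 13.5) = 0
95.2(T − 232) + 1281(T − 13.5) + 54.06(T − 13.5) = 0
1430.3 T = 40110
T = 40110/1430.3 ≈ 28.04 °C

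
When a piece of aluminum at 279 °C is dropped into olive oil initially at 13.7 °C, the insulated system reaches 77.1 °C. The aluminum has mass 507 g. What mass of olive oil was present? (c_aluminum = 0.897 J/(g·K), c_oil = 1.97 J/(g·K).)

m ≈ 735 g

Heat lost by the aluminum = heat gained by the oil:
507×0.897×(279 − 77.1) = m×1.97×(77.1 − 13.7)
124.9 m = 91820  ⇒  m ≈ 735.2 g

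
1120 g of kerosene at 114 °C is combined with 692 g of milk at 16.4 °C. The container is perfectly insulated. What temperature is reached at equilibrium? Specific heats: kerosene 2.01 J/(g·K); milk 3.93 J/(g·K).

Heat lost by the kerosene equals heat gained by the milk:
1120·2.01·(114 − T) = 692·3.93·(T − 16.4)
2251.2(114 − T) = 2719.6(T − 16.4)
4970.8 T = 301238  ⇒  T ≈ 60.60 °C

T_f ≈ 60.6 °C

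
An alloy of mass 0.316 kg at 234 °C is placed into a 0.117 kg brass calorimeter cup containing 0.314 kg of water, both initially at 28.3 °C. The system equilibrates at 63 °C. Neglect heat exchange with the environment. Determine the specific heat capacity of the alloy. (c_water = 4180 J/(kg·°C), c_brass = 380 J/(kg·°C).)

c ≈ 871 J/(kg·°C)

Conservation of energy gives ΣQ = 0:
0.316×c×(63 − 234) + 0.314×4180×(63 − 28.3) + 0.117×380×(63 − 28.3) = 0
-54.04 c = -47087
c = -47087/-54.04 ≈ 871.4 J/(kg·°C)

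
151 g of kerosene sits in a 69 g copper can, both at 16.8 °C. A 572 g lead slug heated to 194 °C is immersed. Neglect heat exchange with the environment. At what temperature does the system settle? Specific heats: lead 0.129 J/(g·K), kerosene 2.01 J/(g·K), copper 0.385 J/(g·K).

T_f ≈ 49.2 °C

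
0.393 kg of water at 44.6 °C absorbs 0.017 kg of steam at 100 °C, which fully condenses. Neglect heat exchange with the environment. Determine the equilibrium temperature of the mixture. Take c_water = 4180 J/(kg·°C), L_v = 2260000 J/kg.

Energy balance with sensible and latent terms:
condense steam: −0.017×2260000 = −38420; condensate cools 100→T: 0.017×4180×(T − 100) = 71.06(T − 100); water warms: 0.393×4180×(T − 44.6) = 1642.7(T − 44.6)
1713.8 T = 38420 + 7106 + 73266 = 118792
T ≈ 69.32 °C (< 100 °C, so full condensation is consistent).

T_f ≈ 69.3 °C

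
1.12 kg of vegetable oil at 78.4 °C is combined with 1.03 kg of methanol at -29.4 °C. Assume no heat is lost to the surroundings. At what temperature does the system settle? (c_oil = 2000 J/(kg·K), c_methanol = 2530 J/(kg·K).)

With ΣQ=0 the equilibrium temperature is the m·c-weighted mean:
T_f = (2240×78.4 + 2605.9×(-29.4)) / (2240 + 2605.9)
    = 99003 / 4845.9 ≈ 20.43 °C

T_f ≈ 20.4 °C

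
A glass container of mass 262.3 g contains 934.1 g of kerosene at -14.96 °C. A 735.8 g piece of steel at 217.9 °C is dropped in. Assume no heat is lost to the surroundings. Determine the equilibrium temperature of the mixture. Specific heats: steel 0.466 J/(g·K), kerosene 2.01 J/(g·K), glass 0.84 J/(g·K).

Heat gained plus heat lost sum to zero:
735.8×0.466×(T − 217.9) + 934.1×2.01×(T − (-14.96)) + 262.3×0.84×(T − (-14.96)) = 0
2440.8 T = 43330
T ≈ 17.75 °C

T_f ≈ 17.8 °C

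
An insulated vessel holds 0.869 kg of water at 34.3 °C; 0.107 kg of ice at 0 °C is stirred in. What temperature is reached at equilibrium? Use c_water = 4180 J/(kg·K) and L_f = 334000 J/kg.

T_f ≈ 21.8 °C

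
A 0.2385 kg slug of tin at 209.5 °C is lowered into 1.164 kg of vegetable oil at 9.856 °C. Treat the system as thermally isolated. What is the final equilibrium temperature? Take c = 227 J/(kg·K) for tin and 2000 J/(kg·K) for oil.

T_f ≈ 14.4 °C

Setting the total heat transfer to zero:
0.2385·227·(T − 209.5) + 1.164·2000·(T − 9.856) = 0
54.14(T − 209.5) + 2328(T − 9.856) = 0
2382.1 T = 34287
T ≈ 14.39 °C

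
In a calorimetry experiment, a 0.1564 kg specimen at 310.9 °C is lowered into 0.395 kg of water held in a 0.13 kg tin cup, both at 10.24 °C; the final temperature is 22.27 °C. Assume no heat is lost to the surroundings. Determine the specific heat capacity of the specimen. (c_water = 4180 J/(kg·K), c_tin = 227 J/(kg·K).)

c ≈ 448 J/(kg·K)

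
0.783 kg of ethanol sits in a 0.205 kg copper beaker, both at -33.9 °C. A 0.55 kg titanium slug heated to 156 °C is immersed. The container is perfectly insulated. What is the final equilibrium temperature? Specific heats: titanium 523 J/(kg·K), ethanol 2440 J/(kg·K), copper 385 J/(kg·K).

T_f = Σ m_i c_i T_i / Σ m_i c_i:
T_f = (287.65·156 + 1910.5·(-33.9) + 78.92·(-33.9)) / (287.65 + 1910.5 + 78.92)
    = -22569 / 2277.1 ≈ -9.91 °C

T_f ≈ -9.9 °C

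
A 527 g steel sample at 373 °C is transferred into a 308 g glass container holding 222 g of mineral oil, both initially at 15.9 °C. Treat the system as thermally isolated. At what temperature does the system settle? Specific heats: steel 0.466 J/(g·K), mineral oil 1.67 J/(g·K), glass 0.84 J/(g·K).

T_f ≈ 116.1 °C

With ΣQ=0 the equilibrium temperature is the m·c-weighted mean:
T_f = (245.58·373 + 370.74·15.9 + 258.72·15.9) / (245.58 + 370.74 + 258.72)
    = 101611 / 875.04 ≈ 116.12 °C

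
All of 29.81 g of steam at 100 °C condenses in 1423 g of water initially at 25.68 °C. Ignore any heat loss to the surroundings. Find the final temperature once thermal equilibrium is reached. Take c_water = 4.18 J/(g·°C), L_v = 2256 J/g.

T_f ≈ 38.3 °C

Net heat exchanged in the isolated system is zero:
condense steam: −29.81·2256 = −67251
  condensate cools 100→T: 29.81·4.18·(T − 100) = 124.61(T − 100)
  original water: 5948.1(T − 25.68)
6072.7 T = 67251 + 12461 + 152748 = 232460
T ≈ 38.28 °C (< 100 °C, so full condensation is consistent).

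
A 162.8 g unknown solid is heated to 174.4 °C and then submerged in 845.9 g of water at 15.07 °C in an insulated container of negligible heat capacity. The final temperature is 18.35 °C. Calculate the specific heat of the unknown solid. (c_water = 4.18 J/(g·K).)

Setting the total heat transfer to zero:
162.8×c×(18.35 − 174.4) + 845.9×4.18×(18.35 − 15.07) = 0
-25405 c = -11598
c = -11598/-25405 ≈ 0.4565 J/(g·K)

c ≈ 0.457 J/(g·K)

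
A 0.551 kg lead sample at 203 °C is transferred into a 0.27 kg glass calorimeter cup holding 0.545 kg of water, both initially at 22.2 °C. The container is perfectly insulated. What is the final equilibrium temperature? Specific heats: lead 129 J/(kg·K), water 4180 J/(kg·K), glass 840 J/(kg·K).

Taking heat into each body as positive, Σ m c ΔT = 0:
0.551*129*(T − 203) + 0.545*4180*(T − 22.2) + 0.27*840*(T − 22.2) = 0
2576 T = 70038
T = 70038/2576 ≈ 27.19 °C

T_f ≈ 27.2 °C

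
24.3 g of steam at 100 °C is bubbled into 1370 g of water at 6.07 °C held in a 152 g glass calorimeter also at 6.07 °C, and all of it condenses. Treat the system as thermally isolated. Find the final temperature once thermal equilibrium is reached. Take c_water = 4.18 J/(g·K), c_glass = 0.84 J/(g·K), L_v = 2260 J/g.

T_f ≈ 16.9 °C

Taking heat into each body as positive, Σ m c ΔT = 0:
condense steam: −24.3·2260 = −54918
  condensed water 100 °C→T: 101.57(T − 100)
  water warms: 1370·4.18·(T − 6.07) = 5726.6(T − 6.07)
  cup: 127.68(T − 6.07)
5955.9 T = 54918 + 10157 + 35535 = 100611
T ≈ 16.89 °C — below 100 °C, confirming all the steam condensed.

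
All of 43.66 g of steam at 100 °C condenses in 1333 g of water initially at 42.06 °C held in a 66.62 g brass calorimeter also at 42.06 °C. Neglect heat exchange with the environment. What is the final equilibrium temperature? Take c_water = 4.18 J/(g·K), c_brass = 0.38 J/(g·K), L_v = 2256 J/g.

T_f ≈ 60.9 °C

Setting the total heat transfer to zero:
steam→water at 100 °C releases m L_v = 43.66×2256 = 98497; condensed water 100 °C→T: 182.5(T − 100); water warms: 1333×4.18×(T − 42.06) = 5571.9(T − 42.06); cup: 25.32(T − 42.06)
5779.8 T = 98497 + 18250 + 235421 = 352167
T ≈ 60.93 °C, under the boiling point, so the assumption holds.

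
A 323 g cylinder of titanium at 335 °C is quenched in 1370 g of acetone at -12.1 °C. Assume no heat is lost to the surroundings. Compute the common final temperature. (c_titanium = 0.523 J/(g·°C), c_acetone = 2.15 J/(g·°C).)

Taking heat into each body as positive, Σ m c ΔT = 0:
323×0.523×(T − 335) + 1370×2.15×(T − (-12.1)) = 0
168.93(T − 335) + 2945.5(T − (-12.1)) = 0
(168.93 + 2945.5) T = 168.93×335 + 2945.5×(-12.1)
T ≈ 6.73 °C

T_f ≈ 6.7 °C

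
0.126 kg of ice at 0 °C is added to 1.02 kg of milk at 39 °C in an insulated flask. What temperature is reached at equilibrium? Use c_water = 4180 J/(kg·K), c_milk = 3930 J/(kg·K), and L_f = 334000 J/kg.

T_f ≈ 25.2 °C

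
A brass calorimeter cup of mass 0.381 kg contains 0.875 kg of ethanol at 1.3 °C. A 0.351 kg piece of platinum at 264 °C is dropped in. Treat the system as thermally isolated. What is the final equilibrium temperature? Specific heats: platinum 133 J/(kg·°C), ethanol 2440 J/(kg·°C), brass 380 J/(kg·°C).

Heat gained plus heat lost sum to zero:
0.351×133×(T − 264) + 0.875×2440×(T − 1.3) + 0.381×380×(T − 1.3) = 0
46.68(T − 264) + 2135(T − 1.3) + 144.78(T − 1.3) = 0
(46.68 + 2135 + 144.78) T = 46.68×264 + 2135×1.3 + 144.78×1.3
T = 15288/2326.5 ≈ 6.57 °C

T_f ≈ 6.6 °C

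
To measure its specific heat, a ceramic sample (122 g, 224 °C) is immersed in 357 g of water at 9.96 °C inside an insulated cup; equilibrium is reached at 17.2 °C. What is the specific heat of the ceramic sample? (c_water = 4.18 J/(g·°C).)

c ≈ 0.428 J/(g·°C)

Net heat exchanged in the isolated system is zero:
122·c·(17.2 − 224) + 357·4.18·(17.2 − 9.96) = 0
-25230 c = -10804
c = -10804/-25230 ≈ 0.4282 J/(g·°C)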